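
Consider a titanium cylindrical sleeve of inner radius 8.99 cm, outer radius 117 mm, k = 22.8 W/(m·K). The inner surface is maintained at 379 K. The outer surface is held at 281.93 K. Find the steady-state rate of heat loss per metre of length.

Q' = 2πk·ΔT/ln(r₂/r₁) = 2π × 22.8 × 97.07 / ln(0.117/0.0899) = 52800 W/m

Q' = 52800 W/m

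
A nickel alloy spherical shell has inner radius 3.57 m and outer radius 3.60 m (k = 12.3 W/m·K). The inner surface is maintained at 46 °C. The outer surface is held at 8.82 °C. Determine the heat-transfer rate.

Q = 2.46×10^6 W

Q = 4πk·ΔT/(1/r₁ − 1/r₂) = 4π × 12.3 × 37.18 / (1/3.57 − 1/3.60) = 2.46×10^6 W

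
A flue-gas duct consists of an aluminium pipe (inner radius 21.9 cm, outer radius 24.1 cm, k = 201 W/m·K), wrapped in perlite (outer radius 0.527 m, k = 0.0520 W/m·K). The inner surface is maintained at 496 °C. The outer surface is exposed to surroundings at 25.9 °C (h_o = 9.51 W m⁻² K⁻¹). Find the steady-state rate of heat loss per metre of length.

Resistance network (inner→outer):
  R'_aluminium = ln(0.241/0.219)/(2πk) = 0.09573/(2π·201) = 7.580×10^-5 m·K/W
  R'_perlite = ln(0.527/0.241)/(2πk) = 0.7824/(2π·0.0520) = 2.395 m·K/W
  R'_conv,out = 1/(2πr h) = 1/(2π·0.527·9.51) = 0.03176 m·K/W
ΣR = 7.580×10^-5 + 2.395 + 0.03176 = 2.427 m·K/W
Q' = ΔT/ΣR = (496 °C − 25.9 °C)/2.427 = 194 W/m

Q' = 194 W/m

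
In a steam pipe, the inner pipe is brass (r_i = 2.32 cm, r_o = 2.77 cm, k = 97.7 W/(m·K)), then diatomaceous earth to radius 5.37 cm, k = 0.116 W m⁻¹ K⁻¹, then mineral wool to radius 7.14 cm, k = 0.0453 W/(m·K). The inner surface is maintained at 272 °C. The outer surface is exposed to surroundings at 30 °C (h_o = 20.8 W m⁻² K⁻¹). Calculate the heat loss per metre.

Q' = 120 W/m

Treat each layer as a resistance in series:
  R'_brass = ln(0.0277/0.0232)/(2πk) = 0.1773/(2π·97.7) = 2.888×10^-4 m·K/W
  R'_diatomaceous earth = ln(0.0537/0.0277)/(2πk) = 0.6620/(2π·0.116) = 0.9083 m·K/W
  R'_mineral wool = ln(0.0714/0.0537)/(2πk) = 0.2849/(2π·0.0453) = 1.001 m·K/W
  R'_conv,out = 1/(2πr h) = 1/(2π·0.0714·20.8) = 0.1072 m·K/W
ΣR = 2.888×10^-4 + 0.9083 + 1.001 + 0.1072 = 2.017 m·K/W
Q' = ΔT/ΣR = (272 °C − 30 °C)/2.017 = 120 W/m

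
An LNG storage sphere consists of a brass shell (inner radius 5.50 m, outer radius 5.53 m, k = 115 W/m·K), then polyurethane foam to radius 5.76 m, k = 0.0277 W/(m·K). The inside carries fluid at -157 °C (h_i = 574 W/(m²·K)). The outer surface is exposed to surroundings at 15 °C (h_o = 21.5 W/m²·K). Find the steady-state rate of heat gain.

Resistance network (inner→outer):
  R_conv,in = 1/(4πr²h) = 1/(4π·5.50²·574) = 4.583×10^-6 K/W
  R_brass = (1/5.50 − 1/5.53)/(4πk) = 9.864×10^-4/(4π·115) = 6.825×10^-7 K/W
  R_polyurethane foam = (1/5.53 − 1/5.76)/(4πk) = 0.007221/(4π·0.0277) = 0.02074 K/W
  R_conv,out = 1/(4πr²h) = 1/(4π·5.76²·21.5) = 1.116×10^-4 K/W
ΣR = 4.583×10^-6 + 6.825×10^-7 + 0.02074 + 1.116×10^-4 = 0.02086 K/W
Q = ΔT/ΣR = (-157 °C − 15 °C)/0.02086 = -8250 W
(Negative Q ⇒ heat flows inward; heat gain = 8250 W.)

Q = 8.25 kW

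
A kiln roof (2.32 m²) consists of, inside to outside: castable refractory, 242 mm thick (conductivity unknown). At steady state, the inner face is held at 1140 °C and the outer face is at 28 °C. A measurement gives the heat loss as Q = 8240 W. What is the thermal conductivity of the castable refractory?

k = 0.773 W/m·K

ΣR = ΔT/Q = |1140 − 28|/8240 = 0.1350 K/W
L/(kA) = 0.1350 ⇒ k = 0.242/(0.1350·2.32) = 0.773 W/m·K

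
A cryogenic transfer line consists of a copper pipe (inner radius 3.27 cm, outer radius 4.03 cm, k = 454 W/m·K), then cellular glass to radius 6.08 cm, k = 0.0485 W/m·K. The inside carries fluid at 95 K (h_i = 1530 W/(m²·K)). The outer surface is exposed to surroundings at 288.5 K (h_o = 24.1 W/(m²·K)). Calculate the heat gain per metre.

Resistance network (inner→outer):
  R'_conv,in = 1/(2πr h) = 1/(2π·0.0327·1530) = 0.003181 m·K/W
  R'_copper = ln(0.0403/0.0327)/(2πk) = 0.2090/(2π·454) = 7.326×10^-5 m·K/W
  R'_cellular glass = ln(0.0608/0.0403)/(2πk) = 0.4112/(2π·0.0485) = 1.349 m·K/W
  R'_conv,out = 1/(2πr h) = 1/(2π·0.0608·24.1) = 0.1086 m·K/W
ΣR = 0.003181 + 7.326×10^-5 + 1.349 + 0.1086 = 1.461 m·K/W
Q' = ΔT/ΣR = (95 K − 288.5 K)/1.461 = -132 W/m
(Negative Q' ⇒ heat flows inward; heat gain = 132 W/m.)

Q' = 132 W/m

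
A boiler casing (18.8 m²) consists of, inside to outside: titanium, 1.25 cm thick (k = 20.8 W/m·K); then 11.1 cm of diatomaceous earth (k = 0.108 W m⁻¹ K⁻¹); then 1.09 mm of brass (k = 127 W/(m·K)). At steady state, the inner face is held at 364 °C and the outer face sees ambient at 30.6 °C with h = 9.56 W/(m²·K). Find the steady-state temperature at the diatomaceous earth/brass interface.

T = 61.4 °C

Series thermal resistances, inner to outer:
  R_titanium = L/(kA) = 0.0125/(20.8·18.8) = 3.197×10^-5 K/W
  R_diatomaceous earth = L/(kA) = 0.111/(0.108·18.8) = 0.05467 K/W
  R_brass = L/(kA) = 0.00109/(127·18.8) = 4.565×10^-7 K/W
  R_conv,out = 1/(hA) = 1/(9.56·18.8) = 0.005564 K/W
ΣR = 3.197×10^-5 + 0.05467 + 4.565×10^-7 + 0.005564 = 0.06027 K/W
Q = ΔT/ΣR = (364 °C − 30.6 °C)/0.06027 = 5532 W
From the inner boundary to the diatomaceous earth/brass interface, ΣR_partial = 0.05470 K/W.
T_interface = T_in − Q·ΣR_partial = 364 °C − (5532)(0.05470) = 61.4 °C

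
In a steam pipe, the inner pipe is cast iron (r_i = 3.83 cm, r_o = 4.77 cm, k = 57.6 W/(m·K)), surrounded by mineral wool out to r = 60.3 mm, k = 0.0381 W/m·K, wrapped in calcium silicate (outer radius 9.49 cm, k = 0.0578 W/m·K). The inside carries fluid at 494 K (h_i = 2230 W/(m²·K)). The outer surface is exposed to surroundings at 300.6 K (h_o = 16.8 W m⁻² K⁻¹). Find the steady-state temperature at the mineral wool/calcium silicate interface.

T = 413 K

Series thermal resistances, inner to outer:
  R'_conv,in = 1/(2πr h) = 1/(2π·0.0383·2230) = 0.001863 m·K/W
  R'_cast iron = ln(0.0477/0.0383)/(2πk) = 0.2195/(2π·57.6) = 6.065×10^-4 m·K/W
  R'_mineral wool = ln(0.0603/0.0477)/(2πk) = 0.2344/(2π·0.0381) = 0.9792 m·K/W
  R'_calcium silicate = ln(0.0949/0.0603)/(2πk) = 0.4535/(2π·0.0578) = 1.249 m·K/W
  R'_conv,out = 1/(2πr h) = 1/(2π·0.0949·16.8) = 0.09983 m·K/W
ΣR = 0.001863 + 6.065×10^-4 + 0.9792 + 1.249 + 0.09983 = 2.330 m·K/W
Q' = ΔT/ΣR = (494 K − 300.6 K)/2.330 = 83.00 W/m
From the inner boundary to the mineral wool/calcium silicate interface, ΣR_partial = 0.9817 m·K/W.
T_interface = T_in − Q'·ΣR_partial = 494 K − (83.00)(0.9817) = 413 K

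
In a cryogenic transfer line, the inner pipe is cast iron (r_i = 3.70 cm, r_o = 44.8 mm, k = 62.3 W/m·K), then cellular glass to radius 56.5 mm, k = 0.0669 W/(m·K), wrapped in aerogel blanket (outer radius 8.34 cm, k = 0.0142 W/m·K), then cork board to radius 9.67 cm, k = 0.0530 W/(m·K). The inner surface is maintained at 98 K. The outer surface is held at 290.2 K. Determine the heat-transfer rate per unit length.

Q' = 35.8 W/m

Resistance network (inner→outer):
  R'_cast iron = ln(0.0448/0.0370)/(2πk) = 0.1913/(2π·62.3) = 4.887×10^-4 m·K/W
  R'_cellular glass = ln(0.0565/0.0448)/(2πk) = 0.2320/(2π·0.0669) = 0.5520 m·K/W
  R'_aerogel blanket = ln(0.0834/0.0565)/(2πk) = 0.3894/(2π·0.0142) = 4.365 m·K/W
  R'_cork board = ln(0.0967/0.0834)/(2πk) = 0.1480/(2π·0.0530) = 0.4443 m·K/W
ΣR = 4.887×10^-4 + 0.5520 + 4.365 + 0.4443 = 5.362 m·K/W
Q' = ΔT/ΣR = (98 K − 290.2 K)/5.362 = -35.8 W/m
(Negative Q' ⇒ heat flows inward; heat gain = 35.8 W/m.)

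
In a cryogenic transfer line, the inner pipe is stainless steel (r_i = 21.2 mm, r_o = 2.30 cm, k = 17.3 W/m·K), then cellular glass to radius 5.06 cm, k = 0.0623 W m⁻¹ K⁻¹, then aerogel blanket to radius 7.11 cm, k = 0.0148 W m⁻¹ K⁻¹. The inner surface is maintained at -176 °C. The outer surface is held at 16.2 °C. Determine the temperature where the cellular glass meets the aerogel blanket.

Treat each layer as a resistance in series:
  R'_stainless steel = ln(0.0230/0.0212)/(2πk) = 0.08149/(2π·17.3) = 7.497×10^-4 m·K/W
  R'_cellular glass = ln(0.0506/0.0230)/(2πk) = 0.7885/(2π·0.0623) = 2.014 m·K/W
  R'_aerogel blanket = ln(0.0711/0.0506)/(2πk) = 0.3401/(2π·0.0148) = 3.658 m·K/W
ΣR = 7.497×10^-4 + 2.014 + 3.658 = 5.673 m·K/W
Q' = ΔT/ΣR = (-176 °C − 16.2 °C)/5.673 = -33.88 W/m
From the inner boundary to the cellular glass/aerogel blanket interface, ΣR_partial = 2.015 m·K/W.
T_interface = T_in − Q'·ΣR_partial = -176 °C − (-33.88)(2.015) = -108 °C

T = -108 °C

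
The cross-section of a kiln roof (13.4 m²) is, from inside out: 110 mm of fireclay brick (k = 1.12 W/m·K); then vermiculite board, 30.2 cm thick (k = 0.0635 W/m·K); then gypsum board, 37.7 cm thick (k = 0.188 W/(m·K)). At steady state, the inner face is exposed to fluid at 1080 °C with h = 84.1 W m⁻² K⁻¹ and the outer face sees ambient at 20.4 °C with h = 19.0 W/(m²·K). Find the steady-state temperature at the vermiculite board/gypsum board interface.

T = 335 °C

Series thermal resistances, inner to outer:
  R_conv,in = 1/(hA) = 1/(84.1·13.4) = 8.874×10^-4 K/W
  R_fireclay brick = L/(kA) = 0.110/(1.12·13.4) = 0.007329 K/W
  R_vermiculite board = L/(kA) = 0.302/(0.0635·13.4) = 0.3549 K/W
  R_gypsum board = L/(kA) = 0.377/(0.188·13.4) = 0.1497 K/W
  R_conv,out = 1/(hA) = 1/(19.0·13.4) = 0.003928 K/W
ΣR = 8.874×10^-4 + 0.007329 + 0.3549 + 0.1497 + 0.003928 = 0.5167 K/W
Q = ΔT/ΣR = (1080 °C − 20.4 °C)/0.5167 = 2051 W
From the inner boundary to the vermiculite board/gypsum board interface, ΣR_partial = 0.3631 K/W.
T_interface = T_in − Q·ΣR_partial = 1080 °C − (2051)(0.3631) = 335 °C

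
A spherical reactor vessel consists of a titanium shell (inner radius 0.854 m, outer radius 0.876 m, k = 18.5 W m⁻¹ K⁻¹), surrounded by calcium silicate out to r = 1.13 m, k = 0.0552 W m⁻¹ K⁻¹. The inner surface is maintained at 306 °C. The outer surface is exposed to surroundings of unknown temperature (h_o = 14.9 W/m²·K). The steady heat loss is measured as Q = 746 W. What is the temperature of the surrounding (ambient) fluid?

T_out = 26.8 °C

Series resistances:
  R_titanium = (1/0.854 − 1/0.876)/(4πk) = 0.02941/(4π·18.5) = 1.265×10^-4 K/W
  R_calcium silicate = (1/0.876 − 1/1.13)/(4πk) = 0.2566/(4π·0.0552) = 0.3699 K/W
  R_conv,out = 1/(4πr²h) = 1/(4π·1.13²·14.9) = 0.004183 K/W
ΣR = 0.3742 K/W
ΔT = Q·ΣR = 746 × 0.3742 = 279.2 K
Heat flows outward, so T_out = T_in − ΔT = 306 − 279.2 = 26.8 °C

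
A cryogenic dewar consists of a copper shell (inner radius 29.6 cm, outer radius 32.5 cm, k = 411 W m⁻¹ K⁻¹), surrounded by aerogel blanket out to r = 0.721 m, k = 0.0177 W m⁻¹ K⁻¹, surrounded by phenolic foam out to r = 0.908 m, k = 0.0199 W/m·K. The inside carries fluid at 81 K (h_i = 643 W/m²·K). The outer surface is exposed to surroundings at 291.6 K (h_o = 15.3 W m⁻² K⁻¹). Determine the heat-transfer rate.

Resistance network (inner→outer):
  R_conv,in = 1/(4πr²h) = 1/(4π·0.296²·643) = 0.001413 K/W
  R_copper = (1/0.296 − 1/0.325)/(4πk) = 0.3015/(4π·411) = 5.837×10^-5 K/W
  R_aerogel blanket = (1/0.325 − 1/0.721)/(4πk) = 1.690/(4π·0.0177) = 7.598 K/W
  R_phenolic foam = (1/0.721 − 1/0.908)/(4πk) = 0.2856/(4π·0.0199) = 1.142 K/W
  R_conv,out = 1/(4πr²h) = 1/(4π·0.908²·15.3) = 0.006309 K/W
ΣR = 0.001413 + 5.837×10^-5 + 7.598 + 1.142 + 0.006309 = 8.748 K/W
Q = ΔT/ΣR = (81 K − 291.6 K)/8.748 = -24.1 W
(Negative Q ⇒ heat flows inward; heat gain = 24.1 W.)

Q = 24.1 W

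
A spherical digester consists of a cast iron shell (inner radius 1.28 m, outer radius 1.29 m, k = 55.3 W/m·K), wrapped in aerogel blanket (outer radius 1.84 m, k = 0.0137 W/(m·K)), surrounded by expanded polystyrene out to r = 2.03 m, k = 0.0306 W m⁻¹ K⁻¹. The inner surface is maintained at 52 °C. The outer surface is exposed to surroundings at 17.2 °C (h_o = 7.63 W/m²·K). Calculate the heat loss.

Series thermal resistances, inner to outer:
  R_cast iron = (1/1.28 − 1/1.29)/(4πk) = 0.006056/(4π·55.3) = 8.715×10^-6 K/W
  R_aerogel blanket = (1/1.29 − 1/1.84)/(4πk) = 0.2317/(4π·0.0137) = 1.346 K/W
  R_expanded polystyrene = (1/1.84 − 1/2.03)/(4πk) = 0.05087/(4π·0.0306) = 0.1323 K/W
  R_conv,out = 1/(4πr²h) = 1/(4π·2.03²·7.63) = 0.002531 K/W
ΣR = 8.715×10^-6 + 1.346 + 0.1323 + 0.002531 = 1.481 K/W
Q = ΔT/ΣR = (52 °C − 17.2 °C)/1.481 = 23.5 W

Q = 23.5 W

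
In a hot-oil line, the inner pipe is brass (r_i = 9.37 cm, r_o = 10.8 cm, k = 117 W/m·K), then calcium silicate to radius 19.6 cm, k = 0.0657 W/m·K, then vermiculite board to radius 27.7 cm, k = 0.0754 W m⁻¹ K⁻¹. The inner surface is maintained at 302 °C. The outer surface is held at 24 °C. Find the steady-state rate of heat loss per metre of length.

Q' = 128 W/m

Treat each layer as a resistance in series:
  R'_brass = ln(0.108/0.0937)/(2πk) = 0.1420/(2π·117) = 1.932×10^-4 m·K/W
  R'_calcium silicate = ln(0.196/0.108)/(2πk) = 0.5960/(2π·0.0657) = 1.444 m·K/W
  R'_vermiculite board = ln(0.277/0.196)/(2πk) = 0.3459/(2π·0.0754) = 0.7301 m·K/W
ΣR = 1.932×10^-4 + 1.444 + 0.7301 = 2.174 m·K/W
Q' = ΔT/ΣR = (302 °C − 24 °C)/2.174 = 128 W/m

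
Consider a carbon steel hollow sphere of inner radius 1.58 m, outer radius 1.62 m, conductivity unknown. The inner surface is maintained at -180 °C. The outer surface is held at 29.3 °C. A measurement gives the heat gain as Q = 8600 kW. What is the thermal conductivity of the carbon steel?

k = 51.1 W/m·K

ΣR = ΔT/Q = |-180 − 29.3|/8.60×10^6 = 2.434×10^-5 K/W
(1/r₁−1/r₂)/(4πk) = 2.434×10^-5 ⇒ k = 0.01563/(4π·2.434×10^-5) = 51.1 W/m·K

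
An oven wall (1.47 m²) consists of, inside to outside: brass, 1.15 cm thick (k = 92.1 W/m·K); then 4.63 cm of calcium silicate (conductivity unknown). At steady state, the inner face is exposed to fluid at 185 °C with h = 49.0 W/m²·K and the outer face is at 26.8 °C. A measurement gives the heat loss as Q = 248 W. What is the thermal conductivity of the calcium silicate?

ΣR = ΔT/Q = |185 − 26.8|/248 = 0.6379 K/W
Known resistances:
  R_conv,in = 1/(hA) = 1/(49.0·1.47) = 0.01388 K/W
  R_brass = L/(kA) = 0.0115/(92.1·1.47) = 8.494×10^-5 K/W
R_calcium silicate = ΣR − ΣR_known = 0.6379 − 0.01396 = 0.6239 K/W
L/(kA) = 0.6239 ⇒ k = 0.0463/(0.6239·1.47) = 0.0505 W/m·K

k = 0.0505 W/m·K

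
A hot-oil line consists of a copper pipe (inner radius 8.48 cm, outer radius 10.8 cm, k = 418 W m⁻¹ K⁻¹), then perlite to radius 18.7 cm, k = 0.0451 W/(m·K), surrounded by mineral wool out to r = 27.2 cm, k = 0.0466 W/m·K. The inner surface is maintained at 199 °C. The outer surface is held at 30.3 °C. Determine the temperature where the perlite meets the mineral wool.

Series thermal resistances, inner to outer:
  R'_copper = ln(0.108/0.0848)/(2πk) = 0.2418/(2π·418) = 9.208×10^-5 m·K/W
  R'_perlite = ln(0.187/0.108)/(2πk) = 0.5490/(2π·0.0451) = 1.937 m·K/W
  R'_mineral wool = ln(0.272/0.187)/(2πk) = 0.3747/(2π·0.0466) = 1.280 m·K/W
ΣR = 9.208×10^-5 + 1.937 + 1.280 = 3.217 m·K/W
Q' = ΔT/ΣR = (199 °C − 30.3 °C)/3.217 = 52.44 W/m
From the inner boundary to the perlite/mineral wool interface, ΣR_partial = 1.937 m·K/W.
T_interface = T_in − Q'·ΣR_partial = 199 °C − (52.44)(1.937) = 97.4 °C

T = 97.4 °C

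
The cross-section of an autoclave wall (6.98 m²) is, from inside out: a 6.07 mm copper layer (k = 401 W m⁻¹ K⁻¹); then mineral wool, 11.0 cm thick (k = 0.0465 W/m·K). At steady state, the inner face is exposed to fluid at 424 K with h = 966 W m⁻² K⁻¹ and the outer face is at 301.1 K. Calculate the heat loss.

Series thermal resistances, inner to outer:
  R_conv,in = 1/(hA) = 1/(966·6.98) = 1.483×10^-4 K/W
  R_copper = L/(kA) = 0.00607/(401·6.98) = 2.169×10^-6 K/W
  R_mineral wool = L/(kA) = 0.110/(0.0465·6.98) = 0.3389 K/W
ΣR = 1.483×10^-4 + 2.169×10^-6 + 0.3389 = 0.3391 K/W
Q = ΔT/ΣR = (424 K − 301.1 K)/0.3391 = 362 W

Q = 362 W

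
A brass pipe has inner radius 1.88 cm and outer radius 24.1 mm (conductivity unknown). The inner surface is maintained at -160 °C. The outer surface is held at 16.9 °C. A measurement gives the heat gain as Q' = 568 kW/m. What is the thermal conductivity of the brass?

k = 127 W/m·K

ΣR = ΔT/Q' = |-160 − 16.9|/5.68×10^5 = 3.114×10^-4 m·K/W
ln(r₂/r₁)/(2πk) = 3.114×10^-4 ⇒ k = 0.2484/(2π·3.114×10^-4) = 127 W/m·K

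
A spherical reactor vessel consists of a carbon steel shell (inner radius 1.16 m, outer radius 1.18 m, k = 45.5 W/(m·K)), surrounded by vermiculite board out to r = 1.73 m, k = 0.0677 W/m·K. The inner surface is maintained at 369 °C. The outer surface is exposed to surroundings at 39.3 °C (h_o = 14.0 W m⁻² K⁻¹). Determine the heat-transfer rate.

Q = 1030 W

Treat each layer as a resistance in series:
  R_carbon steel = (1/1.16 − 1/1.18)/(4πk) = 0.01461/(4π·45.5) = 2.555×10^-5 K/W
  R_vermiculite board = (1/1.18 − 1/1.73)/(4πk) = 0.2694/(4π·0.0677) = 0.3167 K/W
  R_conv,out = 1/(4πr²h) = 1/(4π·1.73²·14.0) = 0.001899 K/W
ΣR = 2.555×10^-5 + 0.3167 + 0.001899 = 0.3186 K/W
Q = ΔT/ΣR = (369 °C − 39.3 °C)/0.3186 = 1030 W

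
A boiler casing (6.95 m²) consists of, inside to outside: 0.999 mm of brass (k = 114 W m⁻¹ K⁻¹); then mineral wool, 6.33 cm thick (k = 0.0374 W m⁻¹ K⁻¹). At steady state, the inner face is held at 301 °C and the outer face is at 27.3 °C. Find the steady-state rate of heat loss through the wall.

Q = 1120 W

Treat each layer as a resistance in series:
  R_brass = L/(kA) = 9.99×10^-4/(114·6.95) = 1.261×10^-6 K/W
  R_mineral wool = L/(kA) = 0.0633/(0.0374·6.95) = 0.2435 K/W
ΣR = 1.261×10^-6 + 0.2435 = 0.2435 K/W
Q = ΔT/ΣR = (301 °C − 27.3 °C)/0.2435 = 1120 W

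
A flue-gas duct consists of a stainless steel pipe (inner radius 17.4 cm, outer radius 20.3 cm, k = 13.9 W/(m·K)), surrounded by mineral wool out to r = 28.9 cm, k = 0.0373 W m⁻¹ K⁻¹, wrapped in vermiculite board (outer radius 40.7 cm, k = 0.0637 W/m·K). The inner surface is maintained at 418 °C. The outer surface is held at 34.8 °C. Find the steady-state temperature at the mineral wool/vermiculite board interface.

T = 173 °C

Resistance network (inner→outer):
  R'_stainless steel = ln(0.203/0.174)/(2πk) = 0.1542/(2π·13.9) = 0.001765 m·K/W
  R'_mineral wool = ln(0.289/0.203)/(2πk) = 0.3532/(2π·0.0373) = 1.507 m·K/W
  R'_vermiculite board = ln(0.407/0.289)/(2πk) = 0.3424/(2π·0.0637) = 0.8555 m·K/W
ΣR = 0.001765 + 1.507 + 0.8555 = 2.364 m·K/W
Q' = ΔT/ΣR = (418 °C − 34.8 °C)/2.364 = 162.1 W/m
From the inner boundary to the mineral wool/vermiculite board interface, ΣR_partial = 1.509 m·K/W.
T_interface = T_in − Q'·ΣR_partial = 418 °C − (162.1)(1.509) = 173 °C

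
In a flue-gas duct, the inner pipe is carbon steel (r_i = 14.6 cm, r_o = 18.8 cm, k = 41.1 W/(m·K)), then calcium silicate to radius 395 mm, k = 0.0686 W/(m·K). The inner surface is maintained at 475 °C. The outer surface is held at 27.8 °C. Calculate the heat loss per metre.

Q' = 259 W/m

Resistance network (inner→outer):
  R'_carbon steel = ln(0.188/0.146)/(2πk) = 0.2528/(2π·41.1) = 9.791×10^-4 m·K/W
  R'_calcium silicate = ln(0.395/0.188)/(2πk) = 0.7424/(2π·0.0686) = 1.723 m·K/W
ΣR = 9.791×10^-4 + 1.723 = 1.724 m·K/W
Q' = ΔT/ΣR = (475 °C − 27.8 °C)/1.724 = 259 W/m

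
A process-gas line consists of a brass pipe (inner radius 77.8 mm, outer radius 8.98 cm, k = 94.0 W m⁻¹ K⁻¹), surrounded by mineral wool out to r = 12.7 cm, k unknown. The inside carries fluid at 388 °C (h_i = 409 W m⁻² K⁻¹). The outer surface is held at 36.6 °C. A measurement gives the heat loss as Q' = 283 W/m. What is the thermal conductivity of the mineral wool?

ΣR = ΔT/Q' = |388 − 36.6|/283 = 1.242 m·K/W
Known resistances:
  R'_conv,in = 1/(2πr h) = 1/(2π·0.0778·409) = 0.005002 m·K/W
  R'_brass = ln(0.0898/0.0778)/(2πk) = 0.1434/(2π·94.0) = 2.429×10^-4 m·K/W
R_mineral wool = ΣR − ΣR_known = 1.242 − 0.005245 = 1.237 m·K/W
ln(r₂/r₁)/(2πk) = 1.237 ⇒ k = 0.3466/(2π·1.237) = 0.0446 W/m·K

k = 0.0446 W/m·K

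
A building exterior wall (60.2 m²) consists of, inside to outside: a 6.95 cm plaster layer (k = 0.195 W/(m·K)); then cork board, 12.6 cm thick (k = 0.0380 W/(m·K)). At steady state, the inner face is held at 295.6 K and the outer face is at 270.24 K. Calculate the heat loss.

Q = 416 W

Series thermal resistances, inner to outer:
  R_plaster = L/(kA) = 0.0695/(0.195·60.2) = 0.005920 K/W
  R_cork board = L/(kA) = 0.126/(0.0380·60.2) = 0.05508 K/W
ΣR = 0.005920 + 0.05508 = 0.06100 K/W
Q = ΔT/ΣR = (295.6 K − 270.24 K)/0.06100 = 416 W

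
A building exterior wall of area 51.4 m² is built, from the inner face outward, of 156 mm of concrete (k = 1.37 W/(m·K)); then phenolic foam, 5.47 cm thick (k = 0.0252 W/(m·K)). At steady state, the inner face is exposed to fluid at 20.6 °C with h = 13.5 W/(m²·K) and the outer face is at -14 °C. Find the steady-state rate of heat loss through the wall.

Series thermal resistances, inner to outer:
  R_conv,in = 1/(hA) = 1/(13.5·51.4) = 0.001441 K/W
  R_concrete = L/(kA) = 0.156/(1.37·51.4) = 0.002215 K/W
  R_phenolic foam = L/(kA) = 0.0547/(0.0252·51.4) = 0.04223 K/W
ΣR = 0.001441 + 0.002215 + 0.04223 = 0.04589 K/W
Q = ΔT/ΣR = (20.6 °C − -14 °C)/0.04589 = 754 W

Q = 754 W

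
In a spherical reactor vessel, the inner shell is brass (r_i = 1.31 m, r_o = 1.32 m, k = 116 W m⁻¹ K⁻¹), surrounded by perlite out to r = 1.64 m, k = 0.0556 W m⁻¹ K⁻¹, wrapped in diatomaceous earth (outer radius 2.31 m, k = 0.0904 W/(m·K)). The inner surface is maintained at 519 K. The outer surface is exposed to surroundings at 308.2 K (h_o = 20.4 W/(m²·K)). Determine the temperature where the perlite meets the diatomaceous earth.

Series thermal resistances, inner to outer:
  R_brass = (1/1.31 − 1/1.32)/(4πk) = 0.005783/(4π·116) = 3.967×10^-6 K/W
  R_perlite = (1/1.32 − 1/1.64)/(4πk) = 0.1478/(4π·0.0556) = 0.2116 K/W
  R_diatomaceous earth = (1/1.64 − 1/2.31)/(4πk) = 0.1769/(4π·0.0904) = 0.1557 K/W
  R_conv,out = 1/(4πr²h) = 1/(4π·2.31²·20.4) = 7.310×10^-4 K/W
ΣR = 3.967×10^-6 + 0.2116 + 0.1557 + 7.310×10^-4 = 0.3680 K/W
Q = ΔT/ΣR = (519 K − 308.2 K)/0.3680 = 572.8 W
From the inner boundary to the perlite/diatomaceous earth interface, ΣR_partial = 0.2116 K/W.
T_interface = T_in − Q·ΣR_partial = 519 K − (572.8)(0.2116) = 398 K

T = 398 K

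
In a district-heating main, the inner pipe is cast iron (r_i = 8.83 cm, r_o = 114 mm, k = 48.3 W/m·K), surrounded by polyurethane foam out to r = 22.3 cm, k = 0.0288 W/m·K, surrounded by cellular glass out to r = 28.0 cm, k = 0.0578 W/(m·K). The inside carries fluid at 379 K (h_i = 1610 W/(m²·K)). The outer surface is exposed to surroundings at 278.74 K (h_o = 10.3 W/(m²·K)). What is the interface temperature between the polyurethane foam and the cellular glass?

Series thermal resistances, inner to outer:
  R'_conv,in = 1/(2πr h) = 1/(2π·0.0883·1610) = 0.001120 m·K/W
  R'_cast iron = ln(0.114/0.0883)/(2πk) = 0.2555/(2π·48.3) = 8.418×10^-4 m·K/W
  R'_polyurethane foam = ln(0.223/0.114)/(2πk) = 0.6710/(2π·0.0288) = 3.708 m·K/W
  R'_cellular glass = ln(0.280/0.223)/(2πk) = 0.2276/(2π·0.0578) = 0.6268 m·K/W
  R'_conv,out = 1/(2πr h) = 1/(2π·0.280·10.3) = 0.05519 m·K/W
ΣR = 0.001120 + 8.418×10^-4 + 3.708 + 0.6268 + 0.05519 = 4.392 m·K/W
Q' = ΔT/ΣR = (379 K − 278.74 K)/4.392 = 22.83 W/m
From the inner boundary to the polyurethane foam/cellular glass interface, ΣR_partial = 3.710 m·K/W.
T_interface = T_in − Q'·ΣR_partial = 379 K − (22.83)(3.710) = 294.3 K

T = 294.3 K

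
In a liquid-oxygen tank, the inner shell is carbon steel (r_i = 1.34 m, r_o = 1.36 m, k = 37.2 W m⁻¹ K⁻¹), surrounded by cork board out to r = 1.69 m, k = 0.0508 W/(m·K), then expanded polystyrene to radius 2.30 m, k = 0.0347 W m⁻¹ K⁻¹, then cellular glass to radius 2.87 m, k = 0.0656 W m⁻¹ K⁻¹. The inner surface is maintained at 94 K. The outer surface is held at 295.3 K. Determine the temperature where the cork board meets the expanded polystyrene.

Resistance network (inner→outer):
  R_carbon steel = (1/1.34 − 1/1.36)/(4πk) = 0.01097/(4π·37.2) = 2.348×10^-5 K/W
  R_cork board = (1/1.36 − 1/1.69)/(4πk) = 0.1436/(4π·0.0508) = 0.2249 K/W
  R_expanded polystyrene = (1/1.69 − 1/2.30)/(4πk) = 0.1569/(4π·0.0347) = 0.3599 K/W
  R_cellular glass = (1/2.30 − 1/2.87)/(4πk) = 0.08635/(4π·0.0656) = 0.1047 K/W
ΣR = 2.348×10^-5 + 0.2249 + 0.3599 + 0.1047 = 0.6895 K/W
Q = ΔT/ΣR = (94 K − 295.3 K)/0.6895 = -292.0 W
From the inner boundary to the cork board/expanded polystyrene interface, ΣR_partial = 0.2249 K/W.
T_interface = T_in − Q·ΣR_partial = 94 K − (-292.0)(0.2249) = 160 K

T = 160 K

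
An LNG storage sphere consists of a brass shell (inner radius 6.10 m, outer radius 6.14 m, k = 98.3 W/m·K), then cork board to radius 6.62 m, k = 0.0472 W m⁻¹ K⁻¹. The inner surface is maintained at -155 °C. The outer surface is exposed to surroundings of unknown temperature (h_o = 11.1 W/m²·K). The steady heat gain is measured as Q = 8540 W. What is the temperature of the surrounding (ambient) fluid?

T_out = 16.4 °C

Series resistances:
  R_brass = (1/6.10 − 1/6.14)/(4πk) = 0.001068/(4π·98.3) = 8.646×10^-7 K/W
  R_cork board = (1/6.14 − 1/6.62)/(4πk) = 0.01181/(4π·0.0472) = 0.01991 K/W
  R_conv,out = 1/(4πr²h) = 1/(4π·6.62²·11.1) = 1.636×10^-4 K/W
ΣR = 0.02007 K/W
ΔT = Q·ΣR = 8540 × 0.02007 = 171.4 K
Heat flows inward, so T_out = T_in + ΔT = -155 + 171.4 = 16.4 °C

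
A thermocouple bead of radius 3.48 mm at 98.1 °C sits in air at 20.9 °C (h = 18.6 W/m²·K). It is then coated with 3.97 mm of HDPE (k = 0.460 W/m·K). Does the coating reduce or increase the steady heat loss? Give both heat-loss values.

increases: 0.219 → 0.745 W

Critical radius for a sphere: r_cr = 2k/h = 0.0495 m = 4.95 cm.
Outer radius after coating: r₂ = 0.00348 + 0.00397 = 0.00745 m.
Since r₁ < r_cr and r₂ ≤ r_cr, the coating moves toward the maximum at r_cr — heat loss rises.
Bare: R = 1/(4πr₁²h) = 353.3 K/W; Q = 77.2/353.3 = 0.219 W.
Coated: R = R_cond + R_conv = 103.6 K/W; Q = 77.2/103.6 = 0.745 W.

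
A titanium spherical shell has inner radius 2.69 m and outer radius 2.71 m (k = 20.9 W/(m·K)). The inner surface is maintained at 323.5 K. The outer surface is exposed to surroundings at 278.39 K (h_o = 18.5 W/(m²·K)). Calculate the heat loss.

Q = 75.7 kW

Treat each layer as a resistance in series:
  R_titanium = (1/2.69 − 1/2.71)/(4πk) = 0.002744/(4π·20.9) = 1.045×10^-5 K/W
  R_conv,out = 1/(4πr²h) = 1/(4π·2.71²·18.5) = 5.857×10^-4 K/W
ΣR = 1.045×10^-5 + 5.857×10^-4 = 5.961×10^-4 K/W
Q = ΔT/ΣR = (323.5 K − 278.39 K)/5.961×10^-4 = 75700 W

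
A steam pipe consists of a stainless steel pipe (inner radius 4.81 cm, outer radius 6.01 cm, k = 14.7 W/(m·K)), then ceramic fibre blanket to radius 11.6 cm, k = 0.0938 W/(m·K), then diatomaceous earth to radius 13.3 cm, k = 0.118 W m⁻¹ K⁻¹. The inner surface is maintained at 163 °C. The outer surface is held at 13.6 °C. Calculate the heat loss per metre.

Series thermal resistances, inner to outer:
  R'_stainless steel = ln(0.0601/0.0481)/(2πk) = 0.2227/(2π·14.7) = 0.002411 m·K/W
  R'_ceramic fibre blanket = ln(0.116/0.0601)/(2πk) = 0.6576/(2π·0.0938) = 1.116 m·K/W
  R'_diatomaceous earth = ln(0.133/0.116)/(2πk) = 0.1368/(2π·0.118) = 0.1845 m·K/W
ΣR = 0.002411 + 1.116 + 0.1845 = 1.303 m·K/W
Q' = ΔT/ΣR = (163 °C − 13.6 °C)/1.303 = 115 W/m

Q' = 115 W/m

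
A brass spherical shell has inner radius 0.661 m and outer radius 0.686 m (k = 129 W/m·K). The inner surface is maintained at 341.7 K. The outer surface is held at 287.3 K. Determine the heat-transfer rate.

Q = 1.60×10^6 W

Q = 4πk·ΔT/(1/r₁ − 1/r₂) = 4π × 129 × 54.4 / (1/0.661 − 1/0.686) = 1.60×10^6 W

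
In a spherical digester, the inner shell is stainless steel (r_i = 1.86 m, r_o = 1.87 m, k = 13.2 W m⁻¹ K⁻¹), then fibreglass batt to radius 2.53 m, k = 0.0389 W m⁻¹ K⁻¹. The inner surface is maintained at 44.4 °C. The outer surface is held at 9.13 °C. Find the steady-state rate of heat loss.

Resistance network (inner→outer):
  R_stainless steel = (1/1.86 − 1/1.87)/(4πk) = 0.002875/(4π·13.2) = 1.733×10^-5 K/W
  R_fibreglass batt = (1/1.87 − 1/2.53)/(4πk) = 0.1395/(4π·0.0389) = 0.2854 K/W
ΣR = 1.733×10^-5 + 0.2854 = 0.2854 K/W
Q = ΔT/ΣR = (44.4 °C − 9.13 °C)/0.2854 = 124 W

Q = 124 W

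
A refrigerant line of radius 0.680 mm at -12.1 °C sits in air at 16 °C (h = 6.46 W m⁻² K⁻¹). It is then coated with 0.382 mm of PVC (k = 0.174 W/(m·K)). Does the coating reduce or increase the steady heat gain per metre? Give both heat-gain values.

Critical radius for a cylinder: r_cr = k/h = 0.0269 m = 2.69 cm.
Outer radius after coating: r₂ = 6.80×10^-4 + 3.82×10^-4 = 0.001062 m.
Since r₁ < r_cr and r₂ ≤ r_cr, the coating moves toward the maximum at r_cr — heat gain rises.
Bare: R = 1/(2πr₁h) = 36.23 m·K/W; Q = 28.1/36.23 = 0.776 W/m.
Coated: R = R_cond + R_conv = 23.61 m·K/W; Q = 28.1/23.61 = 1.19 W/m.

increases: 0.776 → 1.19 W/m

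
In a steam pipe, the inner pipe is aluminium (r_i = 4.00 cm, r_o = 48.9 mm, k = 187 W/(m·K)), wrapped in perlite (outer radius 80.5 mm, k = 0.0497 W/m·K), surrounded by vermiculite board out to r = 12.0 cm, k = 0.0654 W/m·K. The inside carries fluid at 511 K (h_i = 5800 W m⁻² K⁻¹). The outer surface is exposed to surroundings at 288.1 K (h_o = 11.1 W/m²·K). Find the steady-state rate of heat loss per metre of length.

Series thermal resistances, inner to outer:
  R'_conv,in = 1/(2πr h) = 1/(2π·0.0400·5800) = 6.860×10^-4 m·K/W
  R'_aluminium = ln(0.0489/0.0400)/(2πk) = 0.2009/(2π·187) = 1.710×10^-4 m·K/W
  R'_perlite = ln(0.0805/0.0489)/(2πk) = 0.4985/(2π·0.0497) = 1.596 m·K/W
  R'_vermiculite board = ln(0.120/0.0805)/(2πk) = 0.3992/(2π·0.0654) = 0.9716 m·K/W
  R'_conv,out = 1/(2πr h) = 1/(2π·0.120·11.1) = 0.1195 m·K/W
ΣR = 6.860×10^-4 + 1.710×10^-4 + 1.596 + 0.9716 + 0.1195 = 2.688 m·K/W
Q' = ΔT/ΣR = (511 K − 288.1 K)/2.688 = 82.9 W/m

Q' = 82.9 W/m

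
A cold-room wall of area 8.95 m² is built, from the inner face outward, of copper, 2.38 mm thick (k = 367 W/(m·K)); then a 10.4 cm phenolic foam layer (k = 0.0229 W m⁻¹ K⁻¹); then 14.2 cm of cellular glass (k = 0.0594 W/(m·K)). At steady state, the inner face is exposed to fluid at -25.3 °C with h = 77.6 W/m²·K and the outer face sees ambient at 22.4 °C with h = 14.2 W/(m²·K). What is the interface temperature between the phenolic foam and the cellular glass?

Resistance network (inner→outer):
  R_conv,in = 1/(hA) = 1/(77.6·8.95) = 0.001440 K/W
  R_copper = L/(kA) = 0.00238/(367·8.95) = 7.246×10^-7 K/W
  R_phenolic foam = L/(kA) = 0.104/(0.0229·8.95) = 0.5074 K/W
  R_cellular glass = L/(kA) = 0.142/(0.0594·8.95) = 0.2671 K/W
  R_conv,out = 1/(hA) = 1/(14.2·8.95) = 0.007868 K/W
ΣR = 0.001440 + 7.246×10^-7 + 0.5074 + 0.2671 + 0.007868 = 0.7838 K/W
Q = ΔT/ΣR = (-25.3 °C − 22.4 °C)/0.7838 = -60.86 W
From the inner boundary to the phenolic foam/cellular glass interface, ΣR_partial = 0.5088 K/W.
T_interface = T_in − Q·ΣR_partial = -25.3 °C − (-60.86)(0.5088) = 5.67 °C

T = 5.67 °C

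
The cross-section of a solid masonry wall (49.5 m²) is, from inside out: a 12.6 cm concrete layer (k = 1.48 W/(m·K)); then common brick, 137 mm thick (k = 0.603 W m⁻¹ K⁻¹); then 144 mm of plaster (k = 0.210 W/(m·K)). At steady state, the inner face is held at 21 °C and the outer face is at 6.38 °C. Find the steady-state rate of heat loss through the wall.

Series thermal resistances, inner to outer:
  R_concrete = L/(kA) = 0.126/(1.48·49.5) = 0.001720 K/W
  R_common brick = L/(kA) = 0.137/(0.603·49.5) = 0.004590 K/W
  R_plaster = L/(kA) = 0.144/(0.210·49.5) = 0.01385 K/W
ΣR = 0.001720 + 0.004590 + 0.01385 = 0.02016 K/W
Q = ΔT/ΣR = (21 °C − 6.38 °C)/0.02016 = 725 W

Q = 725 W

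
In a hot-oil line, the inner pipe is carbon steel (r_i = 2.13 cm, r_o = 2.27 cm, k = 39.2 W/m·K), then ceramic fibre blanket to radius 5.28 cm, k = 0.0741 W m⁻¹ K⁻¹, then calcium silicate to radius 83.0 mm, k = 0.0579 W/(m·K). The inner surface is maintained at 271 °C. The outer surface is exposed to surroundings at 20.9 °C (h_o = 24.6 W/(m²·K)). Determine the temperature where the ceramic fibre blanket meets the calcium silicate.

T = 126 °C

Treat each layer as a resistance in series:
  R'_carbon steel = ln(0.0227/0.0213)/(2πk) = 0.06366/(2π·39.2) = 2.585×10^-4 m·K/W
  R'_ceramic fibre blanket = ln(0.0528/0.0227)/(2πk) = 0.8441/(2π·0.0741) = 1.813 m·K/W
  R'_calcium silicate = ln(0.0830/0.0528)/(2πk) = 0.4523/(2π·0.0579) = 1.243 m·K/W
  R'_conv,out = 1/(2πr h) = 1/(2π·0.0830·24.6) = 0.07795 m·K/W
ΣR = 2.585×10^-4 + 1.813 + 1.243 + 0.07795 = 3.134 m·K/W
Q' = ΔT/ΣR = (271 °C − 20.9 °C)/3.134 = 79.80 W/m
From the inner boundary to the ceramic fibre blanket/calcium silicate interface, ΣR_partial = 1.813 m·K/W.
T_interface = T_in − Q'·ΣR_partial = 271 °C − (79.80)(1.813) = 126 °C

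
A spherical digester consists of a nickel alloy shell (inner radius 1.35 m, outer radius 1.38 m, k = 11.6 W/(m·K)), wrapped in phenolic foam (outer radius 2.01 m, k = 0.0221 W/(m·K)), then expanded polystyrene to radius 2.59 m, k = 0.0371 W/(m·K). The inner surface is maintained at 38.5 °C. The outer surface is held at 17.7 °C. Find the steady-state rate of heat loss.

Series thermal resistances, inner to outer:
  R_nickel alloy = (1/1.35 − 1/1.38)/(4πk) = 0.01610/(4π·11.6) = 1.105×10^-4 K/W
  R_phenolic foam = (1/1.38 − 1/2.01)/(4πk) = 0.2271/(4π·0.0221) = 0.8178 K/W
  R_expanded polystyrene = (1/2.01 − 1/2.59)/(4πk) = 0.1114/(4π·0.0371) = 0.2390 K/W
ΣR = 1.105×10^-4 + 0.8178 + 0.2390 = 1.057 K/W
Q = ΔT/ΣR = (38.5 °C − 17.7 °C)/1.057 = 19.7 W

Q = 19.7 W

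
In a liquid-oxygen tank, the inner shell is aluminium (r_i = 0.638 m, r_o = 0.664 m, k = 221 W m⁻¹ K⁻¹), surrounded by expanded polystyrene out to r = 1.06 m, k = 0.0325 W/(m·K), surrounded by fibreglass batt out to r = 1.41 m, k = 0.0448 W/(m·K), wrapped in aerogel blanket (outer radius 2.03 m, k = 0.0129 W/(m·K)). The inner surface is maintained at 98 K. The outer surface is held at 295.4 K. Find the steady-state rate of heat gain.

Resistance network (inner→outer):
  R_aluminium = (1/0.638 − 1/0.664)/(4πk) = 0.06137/(4π·221) = 2.210×10^-5 K/W
  R_expanded polystyrene = (1/0.664 − 1/1.06)/(4πk) = 0.5626/(4π·0.0325) = 1.378 K/W
  R_fibreglass batt = (1/1.06 − 1/1.41)/(4πk) = 0.2342/(4π·0.0448) = 0.4160 K/W
  R_aerogel blanket = (1/1.41 − 1/2.03)/(4πk) = 0.2166/(4π·0.0129) = 1.336 K/W
ΣR = 2.210×10^-5 + 1.378 + 0.4160 + 1.336 = 3.130 K/W
Q = ΔT/ΣR = (98 K − 295.4 K)/3.130 = -63.1 W
(Negative Q ⇒ heat flows inward; heat gain = 63.1 W.)

Q = 63.1 W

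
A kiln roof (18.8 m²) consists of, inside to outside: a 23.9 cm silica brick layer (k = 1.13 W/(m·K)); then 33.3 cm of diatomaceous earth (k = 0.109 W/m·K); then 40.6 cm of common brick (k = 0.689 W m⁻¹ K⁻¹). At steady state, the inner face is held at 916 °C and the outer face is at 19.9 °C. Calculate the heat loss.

Series thermal resistances, inner to outer:
  R_silica brick = L/(kA) = 0.239/(1.13·18.8) = 0.01125 K/W
  R_diatomaceous earth = L/(kA) = 0.333/(0.109·18.8) = 0.1625 K/W
  R_common brick = L/(kA) = 0.406/(0.689·18.8) = 0.03134 K/W
ΣR = 0.01125 + 0.1625 + 0.03134 = 0.2051 K/W
Q = ΔT/ΣR = (916 °C − 19.9 °C)/0.2051 = 4370 W

Q = 4.37 kW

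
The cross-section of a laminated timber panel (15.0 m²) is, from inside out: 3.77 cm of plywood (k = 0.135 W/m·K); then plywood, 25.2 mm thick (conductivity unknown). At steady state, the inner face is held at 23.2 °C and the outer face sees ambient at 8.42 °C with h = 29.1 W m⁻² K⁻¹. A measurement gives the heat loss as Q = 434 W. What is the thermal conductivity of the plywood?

k = 0.128 W/m·K

ΣR = ΔT/Q = |23.2 − 8.42|/434 = 0.03406 K/W
Known resistances:
  R_plywood = L/(kA) = 0.0377/(0.135·15.0) = 0.01862 K/W
  R_conv,out = 1/(hA) = 1/(29.1·15.0) = 0.002291 K/W
R_plywood = ΣR − ΣR_known = 0.03406 − 0.02091 = 0.01315 K/W
L/(kA) = 0.01315 ⇒ k = 0.0252/(0.01315·15.0) = 0.128 W/m·K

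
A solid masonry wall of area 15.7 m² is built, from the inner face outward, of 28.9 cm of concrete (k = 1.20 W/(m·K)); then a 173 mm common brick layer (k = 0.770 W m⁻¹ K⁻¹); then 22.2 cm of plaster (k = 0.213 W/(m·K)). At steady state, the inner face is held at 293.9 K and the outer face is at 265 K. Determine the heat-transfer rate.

Series thermal resistances, inner to outer:
  R_concrete = L/(kA) = 0.289/(1.20·15.7) = 0.01534 K/W
  R_common brick = L/(kA) = 0.173/(0.770·15.7) = 0.01431 K/W
  R_plaster = L/(kA) = 0.222/(0.213·15.7) = 0.06639 K/W
ΣR = 0.01534 + 0.01431 + 0.06639 = 0.09604 K/W
Q = ΔT/ΣR = (293.9 K − 265 K)/0.09604 = 301 W

Q = 301 W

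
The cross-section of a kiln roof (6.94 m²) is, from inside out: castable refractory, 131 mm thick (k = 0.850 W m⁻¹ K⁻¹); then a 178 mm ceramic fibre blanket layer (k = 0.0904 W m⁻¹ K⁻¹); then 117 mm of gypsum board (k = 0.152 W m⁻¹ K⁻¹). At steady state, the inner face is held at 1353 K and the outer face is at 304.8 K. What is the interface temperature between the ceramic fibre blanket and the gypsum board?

T = 584 K

Series thermal resistances, inner to outer:
  R_castable refractory = L/(kA) = 0.131/(0.850·6.94) = 0.02221 K/W
  R_ceramic fibre blanket = L/(kA) = 0.178/(0.0904·6.94) = 0.2837 K/W
  R_gypsum board = L/(kA) = 0.117/(0.152·6.94) = 0.1109 K/W
ΣR = 0.02221 + 0.2837 + 0.1109 = 0.4168 K/W
Q = ΔT/ΣR = (1353 K − 304.8 K)/0.4168 = 2515 W
From the inner boundary to the ceramic fibre blanket/gypsum board interface, ΣR_partial = 0.3059 K/W.
T_interface = T_in − Q·ΣR_partial = 1353 K − (2515)(0.3059) = 584 K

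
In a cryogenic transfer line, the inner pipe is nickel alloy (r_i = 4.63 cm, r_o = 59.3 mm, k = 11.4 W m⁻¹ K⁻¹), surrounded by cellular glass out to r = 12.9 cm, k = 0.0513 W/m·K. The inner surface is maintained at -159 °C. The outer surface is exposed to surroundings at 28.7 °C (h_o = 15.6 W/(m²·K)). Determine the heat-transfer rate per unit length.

Series thermal resistances, inner to outer:
  R'_nickel alloy = ln(0.0593/0.0463)/(2πk) = 0.2475/(2π·11.4) = 0.003455 m·K/W
  R'_cellular glass = ln(0.129/0.0593)/(2πk) = 0.7772/(2π·0.0513) = 2.411 m·K/W
  R'_conv,out = 1/(2πr h) = 1/(2π·0.129·15.6) = 0.07909 m·K/W
ΣR = 0.003455 + 2.411 + 0.07909 = 2.494 m·K/W
Q' = ΔT/ΣR = (-159 °C − 28.7 °C)/2.494 = -75.3 W/m
(Negative Q' ⇒ heat flows inward; heat gain = 75.3 W/m.)

Q' = 75.3 W/m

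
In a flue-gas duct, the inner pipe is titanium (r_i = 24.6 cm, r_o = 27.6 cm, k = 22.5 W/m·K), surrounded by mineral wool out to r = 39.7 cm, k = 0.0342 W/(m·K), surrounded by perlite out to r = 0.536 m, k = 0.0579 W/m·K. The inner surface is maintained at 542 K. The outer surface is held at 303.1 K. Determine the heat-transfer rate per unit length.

Q' = 94.9 W/m

Resistance network (inner→outer):
  R'_titanium = ln(0.276/0.246)/(2πk) = 0.1151/(2π·22.5) = 8.139×10^-4 m·K/W
  R'_mineral wool = ln(0.397/0.276)/(2πk) = 0.3635/(2π·0.0342) = 1.692 m·K/W
  R'_perlite = ln(0.536/0.397)/(2πk) = 0.3002/(2π·0.0579) = 0.8252 m·K/W
ΣR = 8.139×10^-4 + 1.692 + 0.8252 = 2.518 m·K/W
Q' = ΔT/ΣR = (542 K − 303.1 K)/2.518 = 94.9 W/m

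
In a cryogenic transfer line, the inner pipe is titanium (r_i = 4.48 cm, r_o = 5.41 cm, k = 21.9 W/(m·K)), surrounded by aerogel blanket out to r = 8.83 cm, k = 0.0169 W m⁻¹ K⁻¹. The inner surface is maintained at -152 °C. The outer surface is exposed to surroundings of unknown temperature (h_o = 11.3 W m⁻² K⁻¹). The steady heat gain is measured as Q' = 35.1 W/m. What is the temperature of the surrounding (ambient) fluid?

T_out = 15.6 °C

Sum the resistances:
  R'_titanium = ln(0.0541/0.0448)/(2πk) = 0.1886/(2π·21.9) = 0.001371 m·K/W
  R'_aerogel blanket = ln(0.0883/0.0541)/(2πk) = 0.4899/(2π·0.0169) = 4.614 m·K/W
  R'_conv,out = 1/(2πr h) = 1/(2π·0.0883·11.3) = 0.1595 m·K/W
ΣR = 4.775 m·K/W
ΔT = Q'·ΣR = 35.1 × 4.775 = 167.6 K
Heat flows inward, so T_out = T_in + ΔT = -152 + 167.6 = 15.6 °C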